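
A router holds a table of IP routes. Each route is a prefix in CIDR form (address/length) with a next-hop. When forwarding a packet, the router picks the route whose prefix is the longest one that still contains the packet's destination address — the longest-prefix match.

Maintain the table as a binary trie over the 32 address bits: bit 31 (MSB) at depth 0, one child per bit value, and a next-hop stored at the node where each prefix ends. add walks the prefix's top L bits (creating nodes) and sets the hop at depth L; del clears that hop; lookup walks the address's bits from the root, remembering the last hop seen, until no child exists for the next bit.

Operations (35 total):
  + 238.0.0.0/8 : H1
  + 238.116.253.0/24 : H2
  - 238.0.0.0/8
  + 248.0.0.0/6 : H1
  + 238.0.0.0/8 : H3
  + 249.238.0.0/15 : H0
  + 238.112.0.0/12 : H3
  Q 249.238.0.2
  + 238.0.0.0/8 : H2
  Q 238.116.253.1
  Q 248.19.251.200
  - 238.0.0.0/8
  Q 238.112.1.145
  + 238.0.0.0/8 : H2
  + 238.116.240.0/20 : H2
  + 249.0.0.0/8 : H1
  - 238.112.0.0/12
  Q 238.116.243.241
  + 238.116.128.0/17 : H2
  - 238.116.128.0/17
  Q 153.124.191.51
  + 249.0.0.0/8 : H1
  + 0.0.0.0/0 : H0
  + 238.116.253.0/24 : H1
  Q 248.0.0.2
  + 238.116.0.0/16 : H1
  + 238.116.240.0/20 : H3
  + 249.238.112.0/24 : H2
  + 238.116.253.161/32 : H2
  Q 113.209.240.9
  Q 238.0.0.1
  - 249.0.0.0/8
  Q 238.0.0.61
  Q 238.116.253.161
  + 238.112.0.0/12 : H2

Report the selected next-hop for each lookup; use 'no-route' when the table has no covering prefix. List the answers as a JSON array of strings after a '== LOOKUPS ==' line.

Apply in order:
  add 238.0.0.0/8 -> H1 at depth 8
  add 238.116.253.0/24 -> H2 at depth 24
  - 238.0.0.0/8 clear@8
  add 248.0.0.0/6 -> H1 at depth 6
  add 238.0.0.0/8 -> H3 at depth 8
  add 249.238.0.0/15 -> H0 at depth 15
  add 238.112.0.0/12 -> H3 at depth 12
  ? 249.238.0.2  path d0:-→d1:-→d2:-→d3:-→d4:-→d5:-→d6:H1→d7:-→d8:-→d9:-→d10:-→d11:-→d12:-→d13:-→d14:-→d15:H0  best=H0
  add 238.0.0.0/8 -> H2 at depth 8
  ? 238.116.253.1  path d0:-→d1:-→d2:-→d3:-→d4:-→d5:-→d6:-→d7:-→d8:H2→d9:-→d10:-→d11:-→d12:H3→d13:-→d14:-→d15:-→d16:-→d17:-→d18:-→d19:-→d20:-→d21:-→d22:-→d23:-→d24:H2  best=H2
  ? 248.19.251.200  path d0:-→d1:-→d2:-→d3:-→d4:-→d5:-→d6:H1→d7:-  best=H1
  - 238.0.0.0/8 clear@8
  ? 238.112.1.145  path d0:-→d1:-→d2:-→d3:-→d4:-→d5:-→d6:-→d7:-→d8:-→d9:-→d10:-→d11:-→d12:H3→d13:-  best=H3
  add 238.0.0.0/8 -> H2 at depth 8
  add 238.116.240.0/20 -> H2 at depth 20
  add 249.0.0.0/8 -> H1 at depth 8
  - 238.112.0.0/12 clear@12
  ? 238.116.243.241  path d0:-→d1:-→d2:-→d3:-→d4:-→d5:-→d6:-→d7:-→d8:H2→d9:-→d10:-→d11:-→d12:-→d13:-→d14:-→d15:-→d16:-→d17:-→d18:-→d19:-→d20:H2  best=H2
  add 238.116.128.0/17 -> H2 at depth 17
  - 238.116.128.0/17 clear@17
  ? 153.124.191.51  path d0:-→d1:-  best=no-route
  add 249.0.0.0/8 -> H1 at depth 8
  add 0.0.0.0/0 -> H0 at depth 0
  add 238.116.253.0/24 -> H1 at depth 24
  ? 248.0.0.2  path d0:H0→d1:-→d2:-→d3:-→d4:-→d5:-→d6:H1→d7:-  best=H1
  add 238.116.0.0/16 -> H1 at depth 16
  add 238.116.240.0/20 -> H3 at depth 20
  add 249.238.112.0/24 -> H2 at depth 24
  add 238.116.253.161/32 -> H2 at depth 32
  ? 113.209.240.9  path d0:H0  best=H0
  ? 238.0.0.1  path d0:H0→d1:-→d2:-→d3:-→d4:-→d5:-→d6:-→d7:-→d8:H2→d9:-  best=H2
  - 249.0.0.0/8 clear@8
  ? 238.0.0.61  path d0:H0→d1:-→d2:-→d3:-→d4:-→d5:-→d6:-→d7:-→d8:H2→d9:-  best=H2
  ? 238.116.253.161  path d0:H0→d1:-→d2:-→d3:-→d4:-→d5:-→d6:-→d7:-→d8:H2→d9:-→d10:-→d11:-→d12:-→d13:-→d14:-→d15:-→d16:H1→d17:-→d18:-→d19:-→d20:H3→d21:-→d22:-→d23:-→d24:H1→d25:-→d26:-→d27:-→d28:-→d29:-→d30:-→d31:-→d32:H2  best=H2
  add 238.112.0.0/12 -> H2 at depth 12

== LOOKUPS ==
["H0","H2","H1","H3","H2","no-route","H1","H0","H2","H2","H2"]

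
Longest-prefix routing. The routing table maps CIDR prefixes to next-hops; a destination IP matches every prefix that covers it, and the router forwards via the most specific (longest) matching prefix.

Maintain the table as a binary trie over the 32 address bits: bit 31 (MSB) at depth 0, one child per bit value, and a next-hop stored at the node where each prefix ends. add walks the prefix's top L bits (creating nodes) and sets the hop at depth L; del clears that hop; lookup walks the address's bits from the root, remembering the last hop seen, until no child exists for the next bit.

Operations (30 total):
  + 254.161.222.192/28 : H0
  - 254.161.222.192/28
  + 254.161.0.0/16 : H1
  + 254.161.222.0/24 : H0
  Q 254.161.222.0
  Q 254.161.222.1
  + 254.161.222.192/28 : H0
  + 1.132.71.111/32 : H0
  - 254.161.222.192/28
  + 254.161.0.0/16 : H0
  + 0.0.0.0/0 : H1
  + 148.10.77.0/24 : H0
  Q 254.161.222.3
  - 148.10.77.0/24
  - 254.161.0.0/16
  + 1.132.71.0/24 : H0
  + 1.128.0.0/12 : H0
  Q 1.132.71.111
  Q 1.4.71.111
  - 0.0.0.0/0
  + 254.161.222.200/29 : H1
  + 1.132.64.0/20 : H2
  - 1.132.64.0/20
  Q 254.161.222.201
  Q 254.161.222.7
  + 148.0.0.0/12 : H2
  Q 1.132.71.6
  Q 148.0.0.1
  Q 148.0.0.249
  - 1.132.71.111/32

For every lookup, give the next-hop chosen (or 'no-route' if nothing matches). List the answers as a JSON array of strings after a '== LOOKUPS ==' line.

Trace:
  + 254.161.222.192/28 (H0) depth=28
  del 254.161.222.192/28 (clear depth 28)
  + 254.161.0.0/16 (H1) depth=16
  + 254.161.222.0/24 (H0) depth=24
  ? 254.161.222.0  path d0:-→d1:-→d2:-→d3:-→d4:-→d5:-→d6:-→d7:-→d8:-→d9:-→d10:-→d11:-→d12:-→d13:-→d14:-→d15:-→d16:H1→d17:-→d18:-→d19:-→d20:-→d21:-→d22:-→d23:-→d24:H0  best=H0
  ? 254.161.222.1  path d0:-→d1:-→d2:-→d3:-→d4:-→d5:-→d6:-→d7:-→d8:-→d9:-→d10:-→d11:-→d12:-→d13:-→d14:-→d15:-→d16:H1→d17:-→d18:-→d19:-→d20:-→d21:-→d22:-→d23:-→d24:H0  best=H0
  + 254.161.222.192/28 (H0) depth=28
  + 1.132.71.111/32 (H0) depth=32
  del 254.161.222.192/28 (clear depth 28)
  + 254.161.0.0/16 (H0) depth=16
  + 0.0.0.0/0 (H1) depth=0
  + 148.10.77.0/24 (H0) depth=24
  ? 254.161.222.3  path d0:H1→d1:-→d2:-→d3:-→d4:-→d5:-→d6:-→d7:-→d8:-→d9:-→d10:-→d11:-→d12:-→d13:-→d14:-→d15:-→d16:H0→d17:-→d18:-→d19:-→d20:-→d21:-→d22:-→d23:-→d24:H0  best=H0
  del 148.10.77.0/24 (clear depth 24)
  del 254.161.0.0/16 (clear depth 16)
  + 1.132.71.0/24 (H0) depth=24
  + 1.128.0.0/12 (H0) depth=12
  ? 1.132.71.111  path d0:H1→d1:-→d2:-→d3:-→d4:-→d5:-→d6:-→d7:-→d8:-→d9:-→d10:-→d11:-→d12:H0→d13:-→d14:-→d15:-→d16:-→d17:-→d18:-→d19:-→d20:-→d21:-→d22:-→d23:-→d24:H0→d25:-→d26:-→d27:-→d28:-→d29:-→d30:-→d31:-→d32:H0  best=H0
  ? 1.4.71.111  path d0:H1→d1:-→d2:-→d3:-→d4:-→d5:-→d6:-→d7:-→d8:-  best=H1
  del 0.0.0.0/0 (clear depth 0)
  + 254.161.222.200/29 (H1) depth=29
  + 1.132.64.0/20 (H2) depth=20
  del 1.132.64.0/20 (clear depth 20)
  ? 254.161.222.201  path d0:-→d1:-→d2:-→d3:-→d4:-→d5:-→d6:-→d7:-→d8:-→d9:-→d10:-→d11:-→d12:-→d13:-→d14:-→d15:-→d16:-→d17:-→d18:-→d19:-→d20:-→d21:-→d22:-→d23:-→d24:H0→d25:-→d26:-→d27:-→d28:-→d29:H1  best=H1
  ? 254.161.222.7  path d0:-→d1:-→d2:-→d3:-→d4:-→d5:-→d6:-→d7:-→d8:-→d9:-→d10:-→d11:-→d12:-→d13:-→d14:-→d15:-→d16:-→d17:-→d18:-→d19:-→d20:-→d21:-→d22:-→d23:-→d24:H0  best=H0
  + 148.0.0.0/12 (H2) depth=12
  ? 1.132.71.6  path d0:-→d1:-→d2:-→d3:-→d4:-→d5:-→d6:-→d7:-→d8:-→d9:-→d10:-→d11:-→d12:H0→d13:-→d14:-→d15:-→d16:-→d17:-→d18:-→d19:-→d20:-→d21:-→d22:-→d23:-→d24:H0→d25:-  best=H0
  ? 148.0.0.1  path d0:-→d1:-→d2:-→d3:-→d4:-→d5:-→d6:-→d7:-→d8:-→d9:-→d10:-→d11:-→d12:H2  best=H2
  ? 148.0.0.249  path d0:-→d1:-→d2:-→d3:-→d4:-→d5:-→d6:-→d7:-→d8:-→d9:-→d10:-→d11:-→d12:H2  best=H2
  del 1.132.71.111/32 (clear depth 32)

== LOOKUPS ==
["H0","H0","H0","H0","H1","H1","H0","H0","H2","H2"]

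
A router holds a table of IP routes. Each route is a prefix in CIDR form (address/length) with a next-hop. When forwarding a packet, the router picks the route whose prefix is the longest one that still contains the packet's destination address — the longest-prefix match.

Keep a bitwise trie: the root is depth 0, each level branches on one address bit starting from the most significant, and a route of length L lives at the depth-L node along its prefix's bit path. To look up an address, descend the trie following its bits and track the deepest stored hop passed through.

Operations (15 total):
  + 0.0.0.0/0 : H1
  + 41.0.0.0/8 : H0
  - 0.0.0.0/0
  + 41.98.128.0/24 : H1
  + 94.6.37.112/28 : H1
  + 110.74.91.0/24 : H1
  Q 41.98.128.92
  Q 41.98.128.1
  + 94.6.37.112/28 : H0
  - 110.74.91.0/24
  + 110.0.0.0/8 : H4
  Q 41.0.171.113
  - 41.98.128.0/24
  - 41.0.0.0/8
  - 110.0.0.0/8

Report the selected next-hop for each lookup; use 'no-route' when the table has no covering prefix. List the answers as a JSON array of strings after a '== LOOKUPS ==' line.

Trace:
  add 0.0.0.0/0 -> H1 at depth 0
  add 41.0.0.0/8 -> H0 at depth 8
  - 0.0.0.0/0 clear@0
  add 41.98.128.0/24 -> H1 at depth 24
  add 94.6.37.112/28 -> H1 at depth 28
  add 110.74.91.0/24 -> H1 at depth 24
  ? 41.98.128.92  path d0:-→d1:-→d2:-→d3:-→d4:-→d5:-→d6:-→d7:-→d8:H0→d9:-→d10:-→d11:-→d12:-→d13:-→d14:-→d15:-→d16:-→d17:-→d18:-→d19:-→d20:-→d21:-→d22:-→d23:-→d24:H1  best=H1
  ? 41.98.128.1  path d0:-→d1:-→d2:-→d3:-→d4:-→d5:-→d6:-→d7:-→d8:H0→d9:-→d10:-→d11:-→d12:-→d13:-→d14:-→d15:-→d16:-→d17:-→d18:-→d19:-→d20:-→d21:-→d22:-→d23:-→d24:H1  best=H1
  add 94.6.37.112/28 -> H0 at depth 28
  - 110.74.91.0/24 clear@24
  add 110.0.0.0/8 -> H4 at depth 8
  ? 41.0.171.113  path d0:-→d1:-→d2:-→d3:-→d4:-→d5:-→d6:-→d7:-→d8:H0→d9:-  best=H0
  - 41.98.128.0/24 clear@24
  - 41.0.0.0/8 clear@8
  - 110.0.0.0/8 clear@8

== LOOKUPS ==
["H1","H1","H0"]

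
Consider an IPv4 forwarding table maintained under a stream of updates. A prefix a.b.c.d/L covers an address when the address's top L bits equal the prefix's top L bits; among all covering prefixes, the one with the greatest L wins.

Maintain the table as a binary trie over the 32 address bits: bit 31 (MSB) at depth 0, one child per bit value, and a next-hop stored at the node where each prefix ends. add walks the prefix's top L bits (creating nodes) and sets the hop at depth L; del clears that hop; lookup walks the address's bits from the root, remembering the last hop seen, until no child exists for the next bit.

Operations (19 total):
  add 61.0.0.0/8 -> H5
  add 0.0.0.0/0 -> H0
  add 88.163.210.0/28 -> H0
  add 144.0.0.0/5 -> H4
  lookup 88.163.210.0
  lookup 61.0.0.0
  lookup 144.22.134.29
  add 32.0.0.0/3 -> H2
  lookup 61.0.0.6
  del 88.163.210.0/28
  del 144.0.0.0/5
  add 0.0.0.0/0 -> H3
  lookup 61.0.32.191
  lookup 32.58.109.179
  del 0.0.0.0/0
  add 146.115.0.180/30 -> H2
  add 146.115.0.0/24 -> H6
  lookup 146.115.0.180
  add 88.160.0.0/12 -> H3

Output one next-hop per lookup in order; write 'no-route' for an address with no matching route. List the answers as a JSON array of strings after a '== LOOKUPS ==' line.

Apply in order:
  + 61.0.0.0/8 (H5) depth=8
  + 0.0.0.0/0 (H0) depth=0
  + 88.163.210.0/28 (H0) depth=28
  + 144.0.0.0/5 (H4) depth=5
  Q 88.163.210.0: descend 0101100010100011110100100000 ; hops seen [H0,H0] ; pick H0
  Q 61.0.0.0: descend 00111101 ; hops seen [H0,H5] ; pick H5
  Q 144.22.134.29: descend 10010 ; hops seen [H0,H4] ; pick H4
  + 32.0.0.0/3 (H2) depth=3
  Q 61.0.0.6: descend 00111101 ; hops seen [H0,H2,H5] ; pick H5
  - 88.163.210.0/28 clear@28
  - 144.0.0.0/5 clear@5
  + 0.0.0.0/0 (H3) depth=0
  Q 61.0.32.191: descend 00111101 ; hops seen [H3,H2,H5] ; pick H5
  Q 32.58.109.179: descend 001 ; hops seen [H3,H2] ; pick H2
  - 0.0.0.0/0 clear@0
  + 146.115.0.180/30 (H2) depth=30
  + 146.115.0.0/24 (H6) depth=24
  Q 146.115.0.180: descend 100100100111001100000000101101 ; hops seen [H6,H2] ; pick H2
  + 88.160.0.0/12 (H3) depth=12

== LOOKUPS ==
["H0","H5","H4","H5","H5","H2","H2"]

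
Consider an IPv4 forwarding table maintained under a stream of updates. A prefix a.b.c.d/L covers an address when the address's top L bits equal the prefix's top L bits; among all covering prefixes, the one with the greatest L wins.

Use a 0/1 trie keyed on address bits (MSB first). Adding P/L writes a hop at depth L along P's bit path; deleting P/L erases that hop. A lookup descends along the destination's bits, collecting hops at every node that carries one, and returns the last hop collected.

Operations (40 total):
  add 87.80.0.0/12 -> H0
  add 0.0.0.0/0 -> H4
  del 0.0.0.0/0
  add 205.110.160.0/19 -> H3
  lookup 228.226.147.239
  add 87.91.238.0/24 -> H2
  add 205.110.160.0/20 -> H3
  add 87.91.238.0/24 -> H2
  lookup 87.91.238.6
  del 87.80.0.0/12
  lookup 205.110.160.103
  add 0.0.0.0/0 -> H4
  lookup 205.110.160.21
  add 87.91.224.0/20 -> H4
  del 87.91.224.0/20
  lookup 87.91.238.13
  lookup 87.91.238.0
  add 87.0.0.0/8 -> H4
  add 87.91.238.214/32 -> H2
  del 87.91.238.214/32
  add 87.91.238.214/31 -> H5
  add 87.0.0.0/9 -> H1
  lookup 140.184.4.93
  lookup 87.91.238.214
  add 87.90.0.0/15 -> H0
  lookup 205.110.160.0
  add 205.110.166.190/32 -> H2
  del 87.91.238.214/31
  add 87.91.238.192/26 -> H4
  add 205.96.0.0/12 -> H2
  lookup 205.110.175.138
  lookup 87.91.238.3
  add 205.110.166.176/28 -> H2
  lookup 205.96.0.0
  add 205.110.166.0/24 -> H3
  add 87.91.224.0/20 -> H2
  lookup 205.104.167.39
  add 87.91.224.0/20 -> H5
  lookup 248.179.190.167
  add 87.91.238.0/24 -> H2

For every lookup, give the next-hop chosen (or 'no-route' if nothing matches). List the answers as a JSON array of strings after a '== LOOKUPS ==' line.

Process each operation:
  + 87.80.0.0/12 (H0) depth=12
  + 0.0.0.0/0 (H4) depth=0
  - 0.0.0.0/0 clear@0
  + 205.110.160.0/19 (H3) depth=19
  Q 228.226.147.239: descend 11 ; hops seen [∅] ; pick no-route
  + 87.91.238.0/24 (H2) depth=24
  + 205.110.160.0/20 (H3) depth=20
  + 87.91.238.0/24 (H2) depth=24
  Q 87.91.238.6: descend 010101110101101111101110 ; hops seen [H0,H2] ; pick H2
  - 87.80.0.0/12 clear@12
  Q 205.110.160.103: descend 11001101011011101010 ; hops seen [H3,H3] ; pick H3
  + 0.0.0.0/0 (H4) depth=0
  Q 205.110.160.21: descend 11001101011011101010 ; hops seen [H4,H3,H3] ; pick H3
  + 87.91.224.0/20 (H4) depth=20
  - 87.91.224.0/20 clear@20
  Q 87.91.238.13: descend 010101110101101111101110 ; hops seen [H4,H2] ; pick H2
  Q 87.91.238.0: descend 010101110101101111101110 ; hops seen [H4,H2] ; pick H2
  + 87.0.0.0/8 (H4) depth=8
  + 87.91.238.214/32 (H2) depth=32
  - 87.91.238.214/32 clear@32
  + 87.91.238.214/31 (H5) depth=31
  + 87.0.0.0/9 (H1) depth=9
  Q 140.184.4.93: descend 1 ; hops seen [H4] ; pick H4
  Q 87.91.238.214: descend 01010111010110111110111011010110 ; hops seen [H4,H4,H1,H2,H5] ; pick H5
  + 87.90.0.0/15 (H0) depth=15
  Q 205.110.160.0: descend 11001101011011101010 ; hops seen [H4,H3,H3] ; pick H3
  + 205.110.166.190/32 (H2) depth=32
  - 87.91.238.214/31 clear@31
  + 87.91.238.192/26 (H4) depth=26
  + 205.96.0.0/12 (H2) depth=12
  Q 205.110.175.138: descend 11001101011011101010 ; hops seen [H4,H2,H3,H3] ; pick H3
  Q 87.91.238.3: descend 010101110101101111101110 ; hops seen [H4,H4,H1,H0,H2] ; pick H2
  + 205.110.166.176/28 (H2) depth=28
  Q 205.96.0.0: descend 110011010110 ; hops seen [H4,H2] ; pick H2
  + 205.110.166.0/24 (H3) depth=24
  + 87.91.224.0/20 (H2) depth=20
  Q 205.104.167.39: descend 1100110101101 ; hops seen [H4,H2] ; pick H2
  + 87.91.224.0/20 (H5) depth=20
  Q 248.179.190.167: descend 11 ; hops seen [H4] ; pick H4
  + 87.91.238.0/24 (H2) depth=24

== LOOKUPS ==
["no-route","H2","H3","H3","H2","H2","H4","H5","H3","H3","H2","H2","H2","H4"]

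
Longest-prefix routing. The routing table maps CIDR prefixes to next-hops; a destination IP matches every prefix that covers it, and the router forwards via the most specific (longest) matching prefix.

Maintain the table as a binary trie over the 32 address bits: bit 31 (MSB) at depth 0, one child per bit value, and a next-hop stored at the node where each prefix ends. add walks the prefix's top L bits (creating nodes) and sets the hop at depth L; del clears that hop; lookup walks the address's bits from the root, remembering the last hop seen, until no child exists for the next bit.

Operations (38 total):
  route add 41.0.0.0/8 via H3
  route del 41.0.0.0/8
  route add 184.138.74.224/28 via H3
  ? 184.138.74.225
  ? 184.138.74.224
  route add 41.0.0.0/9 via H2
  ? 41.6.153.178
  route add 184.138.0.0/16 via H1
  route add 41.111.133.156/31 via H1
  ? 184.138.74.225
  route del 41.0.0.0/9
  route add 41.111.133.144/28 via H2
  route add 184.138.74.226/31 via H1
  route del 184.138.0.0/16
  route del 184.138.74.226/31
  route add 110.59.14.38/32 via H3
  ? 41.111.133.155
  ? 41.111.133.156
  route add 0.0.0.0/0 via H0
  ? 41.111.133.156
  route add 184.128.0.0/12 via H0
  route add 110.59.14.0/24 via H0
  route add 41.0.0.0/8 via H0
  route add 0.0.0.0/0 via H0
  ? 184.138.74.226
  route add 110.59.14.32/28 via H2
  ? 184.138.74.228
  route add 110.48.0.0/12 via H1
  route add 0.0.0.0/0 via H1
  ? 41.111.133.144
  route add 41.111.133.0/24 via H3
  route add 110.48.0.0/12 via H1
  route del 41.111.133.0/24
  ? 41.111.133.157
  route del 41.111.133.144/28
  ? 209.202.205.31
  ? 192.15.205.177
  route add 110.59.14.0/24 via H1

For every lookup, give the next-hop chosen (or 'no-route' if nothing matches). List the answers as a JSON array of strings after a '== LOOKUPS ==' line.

Process each operation:
  + 41.0.0.0/8 (H3) depth=8
  - 41.0.0.0/8 clear@8
  + 184.138.74.224/28 (H3) depth=28
  Q 184.138.74.225: descend 1011100010001010010010101110 ; hops seen [H3] ; pick H3
  Q 184.138.74.224: descend 1011100010001010010010101110 ; hops seen [H3] ; pick H3
  + 41.0.0.0/9 (H2) depth=9
  Q 41.6.153.178: descend 001010010 ; hops seen [H2] ; pick H2
  + 184.138.0.0/16 (H1) depth=16
  + 41.111.133.156/31 (H1) depth=31
  Q 184.138.74.225: descend 1011100010001010010010101110 ; hops seen [H1,H3] ; pick H3
  - 41.0.0.0/9 clear@9
  + 41.111.133.144/28 (H2) depth=28
  + 184.138.74.226/31 (H1) depth=31
  - 184.138.0.0/16 clear@16
  - 184.138.74.226/31 clear@31
  + 110.59.14.38/32 (H3) depth=32
  Q 41.111.133.155: descend 00101001011011111000010110011 ; hops seen [H2] ; pick H2
  Q 41.111.133.156: descend 0010100101101111100001011001110 ; hops seen [H2,H1] ; pick H1
  + 0.0.0.0/0 (H0) depth=0
  Q 41.111.133.156: descend 0010100101101111100001011001110 ; hops seen [H0,H2,H1] ; pick H1
  + 184.128.0.0/12 (H0) depth=12
  + 110.59.14.0/24 (H0) depth=24
  + 41.0.0.0/8 (H0) depth=8
  + 0.0.0.0/0 (H0) depth=0
  Q 184.138.74.226: descend 1011100010001010010010101110001 ; hops seen [H0,H0,H3] ; pick H3
  + 110.59.14.32/28 (H2) depth=28
  Q 184.138.74.228: descend 10111000100010100100101011100 ; hops seen [H0,H0,H3] ; pick H3
  + 110.48.0.0/12 (H1) depth=12
  + 0.0.0.0/0 (H1) depth=0
  Q 41.111.133.144: descend 0010100101101111100001011001 ; hops seen [H1,H0,H2] ; pick H2
  + 41.111.133.0/24 (H3) depth=24
  + 110.48.0.0/12 (H1) depth=12
  - 41.111.133.0/24 clear@24
  Q 41.111.133.157: descend 0010100101101111100001011001110 ; hops seen [H1,H0,H2,H1] ; pick H1
  - 41.111.133.144/28 clear@28
  Q 209.202.205.31: descend 1 ; hops seen [H1] ; pick H1
  Q 192.15.205.177: descend 1 ; hops seen [H1] ; pick H1
  + 110.59.14.0/24 (H1) depth=24

== LOOKUPS ==
["H3","H3","H2","H3","H2","H1","H1","H3","H3","H2","H1","H1","H1"]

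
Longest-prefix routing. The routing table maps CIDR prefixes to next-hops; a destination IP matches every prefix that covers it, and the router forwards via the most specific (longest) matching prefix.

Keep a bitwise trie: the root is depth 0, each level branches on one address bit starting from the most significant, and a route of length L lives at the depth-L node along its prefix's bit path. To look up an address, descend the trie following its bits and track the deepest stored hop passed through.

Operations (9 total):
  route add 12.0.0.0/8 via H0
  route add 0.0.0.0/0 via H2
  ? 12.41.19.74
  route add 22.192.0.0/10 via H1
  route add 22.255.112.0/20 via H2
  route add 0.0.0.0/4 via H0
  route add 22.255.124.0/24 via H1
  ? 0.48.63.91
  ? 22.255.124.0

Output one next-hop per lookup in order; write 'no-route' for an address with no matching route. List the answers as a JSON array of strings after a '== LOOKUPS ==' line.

Apply in order:
  + 12.0.0.0/8 (H0) depth=8
  + 0.0.0.0/0 (H2) depth=0
  lookup 12.41.19.74: bits 00001100 walk d0:H2→d1:-→d2:-→d3:-→d4:-→d5:-→d6:-→d7:-→d8:H0 -> H0
  + 22.192.0.0/10 (H1) depth=10
  + 22.255.112.0/20 (H2) depth=20
  + 0.0.0.0/4 (H0) depth=4
  + 22.255.124.0/24 (H1) depth=24
  lookup 0.48.63.91: bits 0000 walk d0:H2→d1:-→d2:-→d3:-→d4:H0 -> H0
  lookup 22.255.124.0: bits 000101101111111101111100 walk d0:H2→d1:-→d2:-→d3:-→d4:-→d5:-→d6:-→d7:-→d8:-→d9:-→d10:H1→d11:-→d12:-→d13:-→d14:-→d15:-→d16:-→d17:-→d18:-→d19:-→d20:H2→d21:-→d22:-→d23:-→d24:H1 -> H1

== LOOKUPS ==
["H0","H0","H1"]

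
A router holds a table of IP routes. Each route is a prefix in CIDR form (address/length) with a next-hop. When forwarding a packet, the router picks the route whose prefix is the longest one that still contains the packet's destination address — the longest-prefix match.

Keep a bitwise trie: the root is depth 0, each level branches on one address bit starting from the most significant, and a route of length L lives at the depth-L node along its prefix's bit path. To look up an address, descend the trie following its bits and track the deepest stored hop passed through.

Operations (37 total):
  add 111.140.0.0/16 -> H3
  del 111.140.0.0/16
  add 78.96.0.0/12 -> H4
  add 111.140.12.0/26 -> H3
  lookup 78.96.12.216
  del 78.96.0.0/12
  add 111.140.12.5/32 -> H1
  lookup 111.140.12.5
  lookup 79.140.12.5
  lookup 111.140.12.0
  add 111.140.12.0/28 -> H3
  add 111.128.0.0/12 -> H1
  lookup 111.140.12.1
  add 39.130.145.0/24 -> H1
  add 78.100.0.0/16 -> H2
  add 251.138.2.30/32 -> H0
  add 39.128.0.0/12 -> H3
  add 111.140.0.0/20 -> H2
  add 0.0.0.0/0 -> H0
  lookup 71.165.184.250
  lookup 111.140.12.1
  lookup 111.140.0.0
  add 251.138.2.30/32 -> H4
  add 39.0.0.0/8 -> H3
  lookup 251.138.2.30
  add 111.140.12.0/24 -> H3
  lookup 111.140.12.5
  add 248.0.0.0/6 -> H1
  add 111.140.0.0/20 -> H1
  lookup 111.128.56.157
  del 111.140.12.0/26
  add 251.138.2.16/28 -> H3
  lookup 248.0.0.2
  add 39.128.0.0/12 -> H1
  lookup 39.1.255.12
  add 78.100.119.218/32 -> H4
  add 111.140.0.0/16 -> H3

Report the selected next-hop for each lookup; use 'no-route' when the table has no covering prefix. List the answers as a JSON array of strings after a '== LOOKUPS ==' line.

Process each operation:
  add 111.140.0.0/16 -> H3 at depth 16
  del 111.140.0.0/16 (clear depth 16)
  add 78.96.0.0/12 -> H4 at depth 12
  add 111.140.12.0/26 -> H3 at depth 26
  ? 78.96.12.216  path d0:-→d1:-→d2:-→d3:-→d4:-→d5:-→d6:-→d7:-→d8:-→d9:-→d10:-→d11:-→d12:H4  best=H4
  del 78.96.0.0/12 (clear depth 12)
  add 111.140.12.5/32 -> H1 at depth 32
  ? 111.140.12.5  path d0:-→d1:-→d2:-→d3:-→d4:-→d5:-→d6:-→d7:-→d8:-→d9:-→d10:-→d11:-→d12:-→d13:-→d14:-→d15:-→d16:-→d17:-→d18:-→d19:-→d20:-→d21:-→d22:-→d23:-→d24:-→d25:-→d26:H3→d27:-→d28:-→d29:-→d30:-→d31:-→d32:H1  best=H1
  ? 79.140.12.5  path d0:-→d1:-→d2:-→d3:-→d4:-→d5:-→d6:-→d7:-  best=no-route
  ? 111.140.12.0  path d0:-→d1:-→d2:-→d3:-→d4:-→d5:-→d6:-→d7:-→d8:-→d9:-→d10:-→d11:-→d12:-→d13:-→d14:-→d15:-→d16:-→d17:-→d18:-→d19:-→d20:-→d21:-→d22:-→d23:-→d24:-→d25:-→d26:H3→d27:-→d28:-→d29:-  best=H3
  add 111.140.12.0/28 -> H3 at depth 28
  add 111.128.0.0/12 -> H1 at depth 12
  ? 111.140.12.1  path d0:-→d1:-→d2:-→d3:-→d4:-→d5:-→d6:-→d7:-→d8:-→d9:-→d10:-→d11:-→d12:H1→d13:-→d14:-→d15:-→d16:-→d17:-→d18:-→d19:-→d20:-→d21:-→d22:-→d23:-→d24:-→d25:-→d26:H3→d27:-→d28:H3→d29:-  best=H3
  add 39.130.145.0/24 -> H1 at depth 24
  add 78.100.0.0/16 -> H2 at depth 16
  add 251.138.2.30/32 -> H0 at depth 32
  add 39.128.0.0/12 -> H3 at depth 12
  add 111.140.0.0/20 -> H2 at depth 20
  add 0.0.0.0/0 -> H0 at depth 0
  ? 71.165.184.250  path d0:H0→d1:-→d2:-→d3:-→d4:-  best=H0
  ? 111.140.12.1  path d0:H0→d1:-→d2:-→d3:-→d4:-→d5:-→d6:-→d7:-→d8:-→d9:-→d10:-→d11:-→d12:H1→d13:-→d14:-→d15:-→d16:-→d17:-→d18:-→d19:-→d20:H2→d21:-→d22:-→d23:-→d24:-→d25:-→d26:H3→d27:-→d28:H3→d29:-  best=H3
  ? 111.140.0.0  path d0:H0→d1:-→d2:-→d3:-→d4:-→d5:-→d6:-→d7:-→d8:-→d9:-→d10:-→d11:-→d12:H1→d13:-→d14:-→d15:-→d16:-→d17:-→d18:-→d19:-→d20:H2  best=H2
  add 251.138.2.30/32 -> H4 at depth 32
  add 39.0.0.0/8 -> H3 at depth 8
  ? 251.138.2.30  path d0:H0→d1:-→d2:-→d3:-→d4:-→d5:-→d6:-→d7:-→d8:-→d9:-→d10:-→d11:-→d12:-→d13:-→d14:-→d15:-→d16:-→d17:-→d18:-→d19:-→d20:-→d21:-→d22:-→d23:-→d24:-→d25:-→d26:-→d27:-→d28:-→d29:-→d30:-→d31:-→d32:H4  best=H4
  add 111.140.12.0/24 -> H3 at depth 24
  ? 111.140.12.5  path d0:H0→d1:-→d2:-→d3:-→d4:-→d5:-→d6:-→d7:-→d8:-→d9:-→d10:-→d11:-→d12:H1→d13:-→d14:-→d15:-→d16:-→d17:-→d18:-→d19:-→d20:H2→d21:-→d22:-→d23:-→d24:H3→d25:-→d26:H3→d27:-→d28:H3→d29:-→d30:-→d31:-→d32:H1  best=H1
  add 248.0.0.0/6 -> H1 at depth 6
  add 111.140.0.0/20 -> H1 at depth 20
  ? 111.128.56.157  path d0:H0→d1:-→d2:-→d3:-→d4:-→d5:-→d6:-→d7:-→d8:-→d9:-→d10:-→d11:-→d12:H1  best=H1
  del 111.140.12.0/26 (clear depth 26)
  add 251.138.2.16/28 -> H3 at depth 28
  ? 248.0.0.2  path d0:H0→d1:-→d2:-→d3:-→d4:-→d5:-→d6:H1  best=H1
  add 39.128.0.0/12 -> H1 at depth 12
  ? 39.1.255.12  path d0:H0→d1:-→d2:-→d3:-→d4:-→d5:-→d6:-→d7:-→d8:H3  best=H3
  add 78.100.119.218/32 -> H4 at depth 32
  add 111.140.0.0/16 -> H3 at depth 16

== LOOKUPS ==
["H4","H1","no-route","H3","H3","H0","H3","H2","H4","H1","H1","H1","H3"]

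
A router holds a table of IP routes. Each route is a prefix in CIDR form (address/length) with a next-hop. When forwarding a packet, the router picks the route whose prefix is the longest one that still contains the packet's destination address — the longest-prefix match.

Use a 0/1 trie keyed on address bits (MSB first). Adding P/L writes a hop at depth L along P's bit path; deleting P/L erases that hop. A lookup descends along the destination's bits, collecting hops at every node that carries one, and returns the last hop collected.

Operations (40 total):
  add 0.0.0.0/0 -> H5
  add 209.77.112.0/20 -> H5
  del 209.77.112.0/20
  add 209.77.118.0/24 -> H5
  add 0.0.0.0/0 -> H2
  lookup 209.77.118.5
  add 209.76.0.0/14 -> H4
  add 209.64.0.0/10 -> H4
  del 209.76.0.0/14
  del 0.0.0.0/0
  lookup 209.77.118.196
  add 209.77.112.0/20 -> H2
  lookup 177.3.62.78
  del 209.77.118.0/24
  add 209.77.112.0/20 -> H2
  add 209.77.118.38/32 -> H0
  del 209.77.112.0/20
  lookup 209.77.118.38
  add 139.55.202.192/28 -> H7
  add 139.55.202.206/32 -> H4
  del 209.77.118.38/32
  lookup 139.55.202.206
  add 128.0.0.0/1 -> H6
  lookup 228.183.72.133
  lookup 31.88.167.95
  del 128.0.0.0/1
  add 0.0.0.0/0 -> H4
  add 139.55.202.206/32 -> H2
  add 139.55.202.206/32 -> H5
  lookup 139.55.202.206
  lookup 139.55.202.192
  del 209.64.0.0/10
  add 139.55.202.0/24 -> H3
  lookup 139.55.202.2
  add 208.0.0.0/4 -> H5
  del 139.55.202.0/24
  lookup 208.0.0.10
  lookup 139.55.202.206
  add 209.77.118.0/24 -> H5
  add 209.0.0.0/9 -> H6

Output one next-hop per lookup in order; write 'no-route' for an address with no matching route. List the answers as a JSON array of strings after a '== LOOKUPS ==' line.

Process each operation:
  add 0.0.0.0/0 -> H5 at depth 0
  add 209.77.112.0/20 -> H5 at depth 20
  - 209.77.112.0/20 clear@20
  add 209.77.118.0/24 -> H5 at depth 24
  add 0.0.0.0/0 -> H2 at depth 0
  ? 209.77.118.5  path d0:H2→d1:-→d2:-→d3:-→d4:-→d5:-→d6:-→d7:-→d8:-→d9:-→d10:-→d11:-→d12:-→d13:-→d14:-→d15:-→d16:-→d17:-→d18:-→d19:-→d20:-→d21:-→d22:-→d23:-→d24:H5  best=H5
  add 209.76.0.0/14 -> H4 at depth 14
  add 209.64.0.0/10 -> H4 at depth 10
  - 209.76.0.0/14 clear@14
  - 0.0.0.0/0 clear@0
  ? 209.77.118.196  path d0:-→d1:-→d2:-→d3:-→d4:-→d5:-→d6:-→d7:-→d8:-→d9:-→d10:H4→d11:-→d12:-→d13:-→d14:-→d15:-→d16:-→d17:-→d18:-→d19:-→d20:-→d21:-→d22:-→d23:-→d24:H5  best=H5
  add 209.77.112.0/20 -> H2 at depth 20
  ? 177.3.62.78  path d0:-→d1:-  best=no-route
  - 209.77.118.0/24 clear@24
  add 209.77.112.0/20 -> H2 at depth 20
  add 209.77.118.38/32 -> H0 at depth 32
  - 209.77.112.0/20 clear@20
  ? 209.77.118.38  path d0:-→d1:-→d2:-→d3:-→d4:-→d5:-→d6:-→d7:-→d8:-→d9:-→d10:H4→d11:-→d12:-→d13:-→d14:-→d15:-→d16:-→d17:-→d18:-→d19:-→d20:-→d21:-→d22:-→d23:-→d24:-→d25:-→d26:-→d27:-→d28:-→d29:-→d30:-→d31:-→d32:H0  best=H0
  add 139.55.202.192/28 -> H7 at depth 28
  add 139.55.202.206/32 -> H4 at depth 32
  - 209.77.118.38/32 clear@32
  ? 139.55.202.206  path d0:-→d1:-→d2:-→d3:-→d4:-→d5:-→d6:-→d7:-→d8:-→d9:-→d10:-→d11:-→d12:-→d13:-→d14:-→d15:-→d16:-→d17:-→d18:-→d19:-→d20:-→d21:-→d22:-→d23:-→d24:-→d25:-→d26:-→d27:-→d28:H7→d29:-→d30:-→d31:-→d32:H4  best=H4
  add 128.0.0.0/1 -> H6 at depth 1
  ? 228.183.72.133  path d0:-→d1:H6→d2:-  best=H6
  ? 31.88.167.95  path d0:-  best=no-route
  - 128.0.0.0/1 clear@1
  add 0.0.0.0/0 -> H4 at depth 0
  add 139.55.202.206/32 -> H2 at depth 32
  add 139.55.202.206/32 -> H5 at depth 32
  ? 139.55.202.206  path d0:H4→d1:-→d2:-→d3:-→d4:-→d5:-→d6:-→d7:-→d8:-→d9:-→d10:-→d11:-→d12:-→d13:-→d14:-→d15:-→d16:-→d17:-→d18:-→d19:-→d20:-→d21:-→d22:-→d23:-→d24:-→d25:-→d26:-→d27:-→d28:H7→d29:-→d30:-→d31:-→d32:H5  best=H5
  ? 139.55.202.192  path d0:H4→d1:-→d2:-→d3:-→d4:-→d5:-→d6:-→d7:-→d8:-→d9:-→d10:-→d11:-→d12:-→d13:-→d14:-→d15:-→d16:-→d17:-→d18:-→d19:-→d20:-→d21:-→d22:-→d23:-→d24:-→d25:-→d26:-→d27:-→d28:H7  best=H7
  - 209.64.0.0/10 clear@10
  add 139.55.202.0/24 -> H3 at depth 24
  ? 139.55.202.2  path d0:H4→d1:-→d2:-→d3:-→d4:-→d5:-→d6:-→d7:-→d8:-→d9:-→d10:-→d11:-→d12:-→d13:-→d14:-→d15:-→d16:-→d17:-→d18:-→d19:-→d20:-→d21:-→d22:-→d23:-→d24:H3  best=H3
  add 208.0.0.0/4 -> H5 at depth 4
  - 139.55.202.0/24 clear@24
  ? 208.0.0.10  path d0:H4→d1:-→d2:-→d3:-→d4:H5→d5:-→d6:-→d7:-  best=H5
  ? 139.55.202.206  path d0:H4→d1:-→d2:-→d3:-→d4:-→d5:-→d6:-→d7:-→d8:-→d9:-→d10:-→d11:-→d12:-→d13:-→d14:-→d15:-→d16:-→d17:-→d18:-→d19:-→d20:-→d21:-→d22:-→d23:-→d24:-→d25:-→d26:-→d27:-→d28:H7→d29:-→d30:-→d31:-→d32:H5  best=H5
  add 209.77.118.0/24 -> H5 at depth 24
  add 209.0.0.0/9 -> H6 at depth 9

== LOOKUPS ==
["H5","H5","no-route","H0","H4","H6","no-route","H5","H7","H3","H5","H5"]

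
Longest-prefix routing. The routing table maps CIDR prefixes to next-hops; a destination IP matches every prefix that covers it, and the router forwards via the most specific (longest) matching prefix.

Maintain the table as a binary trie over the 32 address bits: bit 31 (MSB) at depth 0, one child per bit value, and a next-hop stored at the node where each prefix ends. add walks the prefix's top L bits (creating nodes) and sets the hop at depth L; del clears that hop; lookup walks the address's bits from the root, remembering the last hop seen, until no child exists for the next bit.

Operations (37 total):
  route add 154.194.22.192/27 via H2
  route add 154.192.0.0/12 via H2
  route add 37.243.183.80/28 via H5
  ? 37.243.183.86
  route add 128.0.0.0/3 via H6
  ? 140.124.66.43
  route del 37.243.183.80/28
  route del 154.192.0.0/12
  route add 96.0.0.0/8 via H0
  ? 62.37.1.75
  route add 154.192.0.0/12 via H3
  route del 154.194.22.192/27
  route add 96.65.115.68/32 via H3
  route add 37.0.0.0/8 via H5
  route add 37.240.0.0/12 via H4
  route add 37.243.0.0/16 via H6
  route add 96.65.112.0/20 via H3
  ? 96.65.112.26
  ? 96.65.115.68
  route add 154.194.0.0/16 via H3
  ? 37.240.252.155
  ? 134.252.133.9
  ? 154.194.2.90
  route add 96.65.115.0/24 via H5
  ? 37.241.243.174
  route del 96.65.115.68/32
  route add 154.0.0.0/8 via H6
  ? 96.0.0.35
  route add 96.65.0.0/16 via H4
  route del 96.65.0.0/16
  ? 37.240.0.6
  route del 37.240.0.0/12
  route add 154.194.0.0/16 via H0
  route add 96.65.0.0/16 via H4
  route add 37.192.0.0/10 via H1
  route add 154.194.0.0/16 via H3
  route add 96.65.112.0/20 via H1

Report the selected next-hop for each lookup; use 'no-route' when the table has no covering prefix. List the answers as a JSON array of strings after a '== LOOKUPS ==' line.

Process each operation:
  + 154.194.22.192/27 (H2) depth=27
  + 154.192.0.0/12 (H2) depth=12
  + 37.243.183.80/28 (H5) depth=28
  Q 37.243.183.86: descend 0010010111110011101101110101 ; hops seen [H5] ; pick H5
  + 128.0.0.0/3 (H6) depth=3
  Q 140.124.66.43: descend 100 ; hops seen [H6] ; pick H6
  - 37.243.183.80/28 clear@28
  - 154.192.0.0/12 clear@12
  + 96.0.0.0/8 (H0) depth=8
  Q 62.37.1.75: descend 001 ; hops seen [∅] ; pick no-route
  + 154.192.0.0/12 (H3) depth=12
  - 154.194.22.192/27 clear@27
  + 96.65.115.68/32 (H3) depth=32
  + 37.0.0.0/8 (H5) depth=8
  + 37.240.0.0/12 (H4) depth=12
  + 37.243.0.0/16 (H6) depth=16
  + 96.65.112.0/20 (H3) depth=20
  Q 96.65.112.26: descend 0110000001000001011100 ; hops seen [H0,H3] ; pick H3
  Q 96.65.115.68: descend 01100000010000010111001101000100 ; hops seen [H0,H3,H3] ; pick H3
  + 154.194.0.0/16 (H3) depth=16
  Q 37.240.252.155: descend 00100101111100 ; hops seen [H5,H4] ; pick H4
  Q 134.252.133.9: descend 100 ; hops seen [H6] ; pick H6
  Q 154.194.2.90: descend 1001101011000010000 ; hops seen [H6,H3,H3] ; pick H3
  + 96.65.115.0/24 (H5) depth=24
  Q 37.241.243.174: descend 00100101111100 ; hops seen [H5,H4] ; pick H4
  - 96.65.115.68/32 clear@32
  + 154.0.0.0/8 (H6) depth=8
  Q 96.0.0.35: descend 011000000 ; hops seen [H0] ; pick H0
  + 96.65.0.0/16 (H4) depth=16
  - 96.65.0.0/16 clear@16
  Q 37.240.0.6: descend 00100101111100 ; hops seen [H5,H4] ; pick H4
  - 37.240.0.0/12 clear@12
  + 154.194.0.0/16 (H0) depth=16
  + 96.65.0.0/16 (H4) depth=16
  + 37.192.0.0/10 (H1) depth=10
  + 154.194.0.0/16 (H3) depth=16
  + 96.65.112.0/20 (H1) depth=20

== LOOKUPS ==
["H5","H6","no-route","H3","H3","H4","H6","H3","H4","H0","H4"]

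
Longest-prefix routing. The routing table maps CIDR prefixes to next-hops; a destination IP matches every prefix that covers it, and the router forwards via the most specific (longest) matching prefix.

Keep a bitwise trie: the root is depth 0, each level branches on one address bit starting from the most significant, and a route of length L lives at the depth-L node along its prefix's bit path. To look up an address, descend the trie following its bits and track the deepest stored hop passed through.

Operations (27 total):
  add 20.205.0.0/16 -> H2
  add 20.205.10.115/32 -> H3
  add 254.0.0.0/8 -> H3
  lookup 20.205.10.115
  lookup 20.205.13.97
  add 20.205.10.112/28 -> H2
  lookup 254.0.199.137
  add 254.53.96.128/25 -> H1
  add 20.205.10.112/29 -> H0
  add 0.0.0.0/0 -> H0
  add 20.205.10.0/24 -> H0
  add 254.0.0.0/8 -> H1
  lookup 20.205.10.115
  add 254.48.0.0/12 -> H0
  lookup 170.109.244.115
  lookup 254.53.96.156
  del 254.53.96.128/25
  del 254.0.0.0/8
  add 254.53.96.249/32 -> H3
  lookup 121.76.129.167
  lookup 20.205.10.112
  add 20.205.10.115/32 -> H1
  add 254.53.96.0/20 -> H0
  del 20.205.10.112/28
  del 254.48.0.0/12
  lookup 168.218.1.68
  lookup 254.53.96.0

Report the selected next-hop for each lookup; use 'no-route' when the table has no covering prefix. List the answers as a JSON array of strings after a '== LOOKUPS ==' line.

Trace:
  + 20.205.0.0/16 (H2) depth=16
  + 20.205.10.115/32 (H3) depth=32
  + 254.0.0.0/8 (H3) depth=8
  Q 20.205.10.115: descend 00010100110011010000101001110011 ; hops seen [H2,H3] ; pick H3
  Q 20.205.13.97: descend 000101001100110100001 ; hops seen [H2] ; pick H2
  + 20.205.10.112/28 (H2) depth=28
  Q 254.0.199.137: descend 11111110 ; hops seen [H3] ; pick H3
  + 254.53.96.128/25 (H1) depth=25
  + 20.205.10.112/29 (H0) depth=29
  + 0.0.0.0/0 (H0) depth=0
  + 20.205.10.0/24 (H0) depth=24
  + 254.0.0.0/8 (H1) depth=8
  Q 20.205.10.115: descend 00010100110011010000101001110011 ; hops seen [H0,H2,H0,H2,H0,H3] ; pick H3
  + 254.48.0.0/12 (H0) depth=12
  Q 170.109.244.115: descend 1 ; hops seen [H0] ; pick H0
  Q 254.53.96.156: descend 1111111000110101011000001 ; hops seen [H0,H1,H0,H1] ; pick H1
  del 254.53.96.128/25 (clear depth 25)
  del 254.0.0.0/8 (clear depth 8)
  + 254.53.96.249/32 (H3) depth=32
  Q 121.76.129.167: descend 0 ; hops seen [H0] ; pick H0
  Q 20.205.10.112: descend 000101001100110100001010011100 ; hops seen [H0,H2,H0,H2,H0] ; pick H0
  + 20.205.10.115/32 (H1) depth=32
  + 254.53.96.0/20 (H0) depth=20
  del 20.205.10.112/28 (clear depth 28)
  del 254.48.0.0/12 (clear depth 12)
  Q 168.218.1.68: descend 1 ; hops seen [H0] ; pick H0
  Q 254.53.96.0: descend 111111100011010101100000 ; hops seen [H0,H0] ; pick H0

== LOOKUPS ==
["H3","H2","H3","H3","H0","H1","H0","H0","H0","H0"]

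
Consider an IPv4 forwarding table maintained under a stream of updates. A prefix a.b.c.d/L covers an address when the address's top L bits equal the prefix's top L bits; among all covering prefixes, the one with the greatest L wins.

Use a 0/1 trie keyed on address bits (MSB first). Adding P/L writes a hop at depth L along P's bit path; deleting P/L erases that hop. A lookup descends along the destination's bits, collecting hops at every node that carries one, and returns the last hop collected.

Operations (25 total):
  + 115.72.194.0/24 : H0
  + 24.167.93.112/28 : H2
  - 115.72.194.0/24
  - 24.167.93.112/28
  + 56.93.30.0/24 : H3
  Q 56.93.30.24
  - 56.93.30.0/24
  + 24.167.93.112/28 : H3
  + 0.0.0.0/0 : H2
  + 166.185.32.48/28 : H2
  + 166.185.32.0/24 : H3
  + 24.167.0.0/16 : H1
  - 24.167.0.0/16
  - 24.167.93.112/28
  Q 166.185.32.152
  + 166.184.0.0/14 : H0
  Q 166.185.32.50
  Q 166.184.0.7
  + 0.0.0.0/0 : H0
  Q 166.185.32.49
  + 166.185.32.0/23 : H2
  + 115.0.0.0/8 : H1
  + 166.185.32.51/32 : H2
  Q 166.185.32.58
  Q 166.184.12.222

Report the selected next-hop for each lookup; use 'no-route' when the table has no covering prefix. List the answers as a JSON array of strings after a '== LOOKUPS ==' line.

Process each operation:
  + 115.72.194.0/24 (H0) depth=24
  + 24.167.93.112/28 (H2) depth=28
  del 115.72.194.0/24 (clear depth 24)
  del 24.167.93.112/28 (clear depth 28)
  + 56.93.30.0/24 (H3) depth=24
  ? 56.93.30.24  path d0:-→d1:-→d2:-→d3:-→d4:-→d5:-→d6:-→d7:-→d8:-→d9:-→d10:-→d11:-→d12:-→d13:-→d14:-→d15:-→d16:-→d17:-→d18:-→d19:-→d20:-→d21:-→d22:-→d23:-→d24:H3  best=H3
  del 56.93.30.0/24 (clear depth 24)
  + 24.167.93.112/28 (H3) depth=28
  + 0.0.0.0/0 (H2) depth=0
  + 166.185.32.48/28 (H2) depth=28
  + 166.185.32.0/24 (H3) depth=24
  + 24.167.0.0/16 (H1) depth=16
  del 24.167.0.0/16 (clear depth 16)
  del 24.167.93.112/28 (clear depth 28)
  ? 166.185.32.152  path d0:H2→d1:-→d2:-→d3:-→d4:-→d5:-→d6:-→d7:-→d8:-→d9:-→d10:-→d11:-→d12:-→d13:-→d14:-→d15:-→d16:-→d17:-→d18:-→d19:-→d20:-→d21:-→d22:-→d23:-→d24:H3  best=H3
  + 166.184.0.0/14 (H0) depth=14
  ? 166.185.32.50  path d0:H2→d1:-→d2:-→d3:-→d4:-→d5:-→d6:-→d7:-→d8:-→d9:-→d10:-→d11:-→d12:-→d13:-→d14:H0→d15:-→d16:-→d17:-→d18:-→d19:-→d20:-→d21:-→d22:-→d23:-→d24:H3→d25:-→d26:-→d27:-→d28:H2  best=H2
  ? 166.184.0.7  path d0:H2→d1:-→d2:-→d3:-→d4:-→d5:-→d6:-→d7:-→d8:-→d9:-→d10:-→d11:-→d12:-→d13:-→d14:H0→d15:-  best=H0
  + 0.0.0.0/0 (H0) depth=0
  ? 166.185.32.49  path d0:H0→d1:-→d2:-→d3:-→d4:-→d5:-→d6:-→d7:-→d8:-→d9:-→d10:-→d11:-→d12:-→d13:-→d14:H0→d15:-→d16:-→d17:-→d18:-→d19:-→d20:-→d21:-→d22:-→d23:-→d24:H3→d25:-→d26:-→d27:-→d28:H2  best=H2
  + 166.185.32.0/23 (H2) depth=23
  + 115.0.0.0/8 (H1) depth=8
  + 166.185.32.51/32 (H2) depth=32
  ? 166.185.32.58  path d0:H0→d1:-→d2:-→d3:-→d4:-→d5:-→d6:-→d7:-→d8:-→d9:-→d10:-→d11:-→d12:-→d13:-→d14:H0→d15:-→d16:-→d17:-→d18:-→d19:-→d20:-→d21:-→d22:-→d23:H2→d24:H3→d25:-→d26:-→d27:-→d28:H2  best=H2
  ? 166.184.12.222  path d0:H0→d1:-→d2:-→d3:-→d4:-→d5:-→d6:-→d7:-→d8:-→d9:-→d10:-→d11:-→d12:-→d13:-→d14:H0→d15:-  best=H0

== LOOKUPS ==
["H3","H3","H2","H0","H2","H2","H0"]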